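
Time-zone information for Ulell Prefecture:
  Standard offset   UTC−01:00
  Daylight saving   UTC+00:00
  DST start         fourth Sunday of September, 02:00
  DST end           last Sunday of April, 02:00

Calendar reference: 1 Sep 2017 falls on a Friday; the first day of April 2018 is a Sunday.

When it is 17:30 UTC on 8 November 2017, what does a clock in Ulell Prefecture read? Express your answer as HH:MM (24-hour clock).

1 September 2017 is a Friday, so the first Sunday is September 3 and the fourth is September 24.
1 April 2018 is a Sunday, so Sundays fall on 1, 8, 15, 22, 29; the last is April 29.
At the standard offset (UTC−01:00), 17:30 UTC − 1h = 16:30 Ulell Prefecture standard time.
The standard-time date in Ulell Prefecture, 8 November 2017, lies within the daylight-saving period (24 September 2017 – 29 April 2018), so Ulell Prefecture is on daylight time, UTC+00:00.
17:30 UTC + 0h = 17:30 local.

17:30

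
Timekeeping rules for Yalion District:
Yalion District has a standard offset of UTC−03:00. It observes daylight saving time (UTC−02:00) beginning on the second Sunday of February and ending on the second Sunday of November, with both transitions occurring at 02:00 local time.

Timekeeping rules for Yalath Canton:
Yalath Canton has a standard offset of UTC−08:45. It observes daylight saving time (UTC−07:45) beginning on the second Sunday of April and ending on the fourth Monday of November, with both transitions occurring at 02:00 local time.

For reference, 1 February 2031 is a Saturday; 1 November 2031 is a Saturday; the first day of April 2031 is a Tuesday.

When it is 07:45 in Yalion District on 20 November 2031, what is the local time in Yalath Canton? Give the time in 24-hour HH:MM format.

1 February 2031 is a Saturday, so the first Sunday is February 2 and the second is February 9.
1 November 2031 is a Saturday, so the first Sunday is November 2 and the second is November 9.
20 November 2031 is outside the daylight-saving period (9 February – 9 November), so Yalion District is on standard time, UTC−03:00.
07:45 Yalion District + 3h = 10:45 UTC.
1 April 2031 is a Tuesday, so the first Sunday is April 6 and the second is April 13.
1 November 2031 is a Saturday, so the first Monday is November 3 and the fourth is November 24.
At the standard offset (UTC−08:45), 10:45 UTC − 8h45m = 02:00 Yalath Canton standard time.
The standard-time date in Yalath Canton, 20 November 2031, falls between 13 April and 24 November, so daylight saving is in effect and Yalath Canton is at UTC−07:45.
10:45 UTC − 7h45m = 03:00 Yalath Canton.

03:00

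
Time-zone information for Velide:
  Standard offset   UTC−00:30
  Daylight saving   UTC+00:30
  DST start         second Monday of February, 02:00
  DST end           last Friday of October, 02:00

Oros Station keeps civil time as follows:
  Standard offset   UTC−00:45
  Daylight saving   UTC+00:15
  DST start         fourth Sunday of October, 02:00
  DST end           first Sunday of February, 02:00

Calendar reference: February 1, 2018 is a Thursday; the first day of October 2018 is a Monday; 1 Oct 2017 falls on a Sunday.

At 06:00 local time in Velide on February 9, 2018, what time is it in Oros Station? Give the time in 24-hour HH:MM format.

05:45

1 February 2018 is a Thursday, so the first Monday is February 5 and the second is February 12.
1 October 2018 is a Monday, so Fridays fall on 5, 12, 19, 26; the last is October 26.
Daylight saving runs 12 February – 26 October; February 9, 2018 is outside that window, so Velide is on standard time at UTC−00:30.
06:00 Velide + 0h30m = 06:30 UTC.
1 October 2017 is a Sunday, so the first Sunday is October 1 and the fourth is October 22.
1 February 2018 is a Thursday, so the first Sunday is February 4.
At the standard offset (UTC−00:45), 06:30 UTC − 0h45m = 05:45 Oros Station standard time.
The standard-time date in Oros Station, February 9, 2018, does not fall between 22 October 2017 and 4 February 2018, so daylight saving is not in effect and Oros Station is at UTC−00:45.
06:30 UTC − 0h45m = 05:45 Oros Station.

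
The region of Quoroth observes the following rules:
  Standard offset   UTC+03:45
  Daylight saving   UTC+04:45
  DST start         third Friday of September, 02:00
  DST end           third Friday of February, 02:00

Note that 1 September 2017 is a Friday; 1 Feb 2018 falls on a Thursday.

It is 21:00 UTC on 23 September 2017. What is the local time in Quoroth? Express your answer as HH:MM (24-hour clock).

01:45

1 September 2017 is a Friday, so the first Friday is September 1 and the third is September 15.
1 February 2018 is a Thursday, so the first Friday is February 2 and the third is February 16.
At the standard offset (UTC+03:45), 21:00 UTC + 3h45m = 00:45 Quoroth standard time (rolling into the next day, 24 September 2017).
The standard-time date in Quoroth, 24 September 2017, lies within the daylight-saving period (15 September 2017 – 16 February 2018), so Quoroth is on daylight time, UTC+04:45.
21:00 UTC + 4h45m = 01:45 local (rolling into the next day, 24 September 2017).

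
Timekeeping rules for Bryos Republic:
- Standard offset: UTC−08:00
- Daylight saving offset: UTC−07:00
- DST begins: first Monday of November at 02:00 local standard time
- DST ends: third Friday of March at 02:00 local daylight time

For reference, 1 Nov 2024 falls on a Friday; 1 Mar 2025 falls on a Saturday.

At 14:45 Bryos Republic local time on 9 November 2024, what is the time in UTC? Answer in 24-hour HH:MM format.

21:45

1 November 2024 is a Friday, so the first Monday is November 4.
1 March 2025 is a Saturday, so the first Friday is March 7 and the third is March 21.
9 November 2024 lies within the daylight-saving period (4 November 2024 – 21 March 2025), so Bryos Republic is on daylight time, UTC−07:00.
14:45 local + 7h = 21:45 UTC.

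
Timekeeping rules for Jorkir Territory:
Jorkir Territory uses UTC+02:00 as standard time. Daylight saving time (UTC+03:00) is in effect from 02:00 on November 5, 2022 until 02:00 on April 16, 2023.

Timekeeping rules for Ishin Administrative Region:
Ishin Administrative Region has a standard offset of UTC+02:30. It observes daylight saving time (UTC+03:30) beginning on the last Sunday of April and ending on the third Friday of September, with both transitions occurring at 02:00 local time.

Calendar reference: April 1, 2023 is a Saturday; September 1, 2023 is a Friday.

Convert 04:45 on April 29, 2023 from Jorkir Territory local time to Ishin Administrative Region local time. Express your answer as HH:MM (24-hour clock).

05:15

April 29, 2023 is outside the daylight-saving period (5 November 2022 – 16 April 2023), so Jorkir Territory is on standard time, UTC+02:00.
04:45 Jorkir Territory − 2h = 02:45 UTC.
1 April 2023 is a Saturday, so Sundays fall on 2, 9, 16, 23, 30; the last is April 30.
1 September 2023 is a Friday, so the first Friday is September 1 and the third is September 15.
At the standard offset (UTC+02:30), 02:45 UTC + 2h30m = 05:15 Ishin Administrative Region standard time.
Daylight saving runs 30 April – 15 September; the standard-time date in Ishin Administrative Region, April 29, 2023, is outside that window, so Ishin Administrative Region is on standard time at UTC+02:30.
02:45 UTC + 2h30m = 05:15 Ishin Administrative Region.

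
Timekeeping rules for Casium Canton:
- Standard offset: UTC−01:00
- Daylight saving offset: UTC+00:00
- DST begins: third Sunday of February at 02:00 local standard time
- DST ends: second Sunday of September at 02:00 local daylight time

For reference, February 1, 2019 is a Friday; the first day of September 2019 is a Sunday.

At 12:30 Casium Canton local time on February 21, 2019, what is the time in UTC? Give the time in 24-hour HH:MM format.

12:30

1 February 2019 is a Friday, so the first Sunday is February 3 and the third is February 17.
1 September 2019 is a Sunday, so the first Sunday is September 1 and the second is September 8.
February 21, 2019 lies within the daylight-saving period (17 February – 8 September), so Casium Canton is on daylight time, UTC+00:00.
12:30 local − 0h = 12:30 UTC.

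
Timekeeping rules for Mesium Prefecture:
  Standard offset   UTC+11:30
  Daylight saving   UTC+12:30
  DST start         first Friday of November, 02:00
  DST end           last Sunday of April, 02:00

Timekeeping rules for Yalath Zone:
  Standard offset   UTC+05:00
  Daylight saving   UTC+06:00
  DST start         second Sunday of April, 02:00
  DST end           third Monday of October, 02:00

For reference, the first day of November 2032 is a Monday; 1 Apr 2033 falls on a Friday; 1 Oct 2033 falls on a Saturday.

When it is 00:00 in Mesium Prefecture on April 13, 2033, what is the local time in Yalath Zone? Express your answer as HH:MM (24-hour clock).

17:30

1 November 2032 is a Monday, so the first Friday is November 5.
1 April 2033 is a Friday, so Sundays fall on 3, 10, 17, 24; the last is April 24.
April 13, 2033 falls between 5 November 2032 and 24 April 2033, so daylight saving is in effect and Mesium Prefecture is at UTC+12:30.
00:00 Mesium Prefecture − 12h30m = 11:30 UTC (rolling into the previous day, 12 April 2033).
1 April 2033 is a Friday, so the first Sunday is April 3 and the second is April 10.
1 October 2033 is a Saturday, so the first Monday is October 3 and the third is October 17.
At the standard offset (UTC+05:00), 11:30 UTC + 5h = 16:30 Yalath Zone standard time.
Daylight saving runs 10 April – 17 October; the standard-time date in Yalath Zone, April 12, 2033, is inside that window, so Yalath Zone is at UTC+06:00.
11:30 UTC + 6h = 17:30 Yalath Zone.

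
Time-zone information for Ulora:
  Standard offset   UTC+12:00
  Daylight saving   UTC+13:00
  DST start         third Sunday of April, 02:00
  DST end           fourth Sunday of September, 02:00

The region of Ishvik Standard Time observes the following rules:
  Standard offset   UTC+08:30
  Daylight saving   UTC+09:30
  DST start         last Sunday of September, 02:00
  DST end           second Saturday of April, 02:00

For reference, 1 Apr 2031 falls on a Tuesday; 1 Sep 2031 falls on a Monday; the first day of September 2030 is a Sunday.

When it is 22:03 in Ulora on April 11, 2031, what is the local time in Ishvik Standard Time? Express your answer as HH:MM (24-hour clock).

19:33

1 April 2031 is a Tuesday, so the first Sunday is April 6 and the third is April 20.
1 September 2031 is a Monday, so the first Sunday is September 7 and the fourth is September 28.
Daylight saving runs 20 April – 28 September; April 11, 2031 is outside that window, so Ulora is on standard time at UTC+12:00.
22:03 Ulora − 12h = 10:03 UTC.
1 September 2030 is a Sunday, so Sundays fall on 1, 8, 15, 22, 29; the last is September 29.
1 April 2031 is a Tuesday, so the first Saturday is April 5 and the second is April 12.
At the standard offset (UTC+08:30), 10:03 UTC + 8h30m = 18:33 Ishvik Standard Time standard time.
Daylight saving runs 29 September 2030 – 12 April 2031; the standard-time date in Ishvik Standard Time, April 11, 2031, is inside that window, so Ishvik Standard Time is at UTC+09:30.
10:03 UTC + 9h30m = 19:33 Ishvik Standard Time.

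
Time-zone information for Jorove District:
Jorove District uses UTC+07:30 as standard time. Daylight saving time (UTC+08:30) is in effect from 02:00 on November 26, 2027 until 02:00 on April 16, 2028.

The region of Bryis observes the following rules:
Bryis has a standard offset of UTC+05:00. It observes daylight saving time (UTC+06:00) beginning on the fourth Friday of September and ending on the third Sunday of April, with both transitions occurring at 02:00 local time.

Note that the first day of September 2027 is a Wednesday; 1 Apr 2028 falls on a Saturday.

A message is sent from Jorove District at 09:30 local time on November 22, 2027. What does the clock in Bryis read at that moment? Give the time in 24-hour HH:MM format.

November 22, 2027 does not fall between 26 November 2027 and 16 April 2028, so daylight saving is not in effect and Jorove District is at UTC+07:30.
09:30 Jorove District − 7h30m = 02:00 UTC.
1 September 2027 is a Wednesday, so the first Friday is September 3 and the fourth is September 24.
1 April 2028 is a Saturday, so the first Sunday is April 2 and the third is April 16.
At the standard offset (UTC+05:00), 02:00 UTC + 5h = 07:00 Bryis standard time.
The standard-time date in Bryis, November 22, 2027, lies within the daylight-saving period (24 September 2027 – 16 April 2028), so Bryis is on daylight time, UTC+06:00.
02:00 UTC + 6h = 08:00 Bryis.

08:00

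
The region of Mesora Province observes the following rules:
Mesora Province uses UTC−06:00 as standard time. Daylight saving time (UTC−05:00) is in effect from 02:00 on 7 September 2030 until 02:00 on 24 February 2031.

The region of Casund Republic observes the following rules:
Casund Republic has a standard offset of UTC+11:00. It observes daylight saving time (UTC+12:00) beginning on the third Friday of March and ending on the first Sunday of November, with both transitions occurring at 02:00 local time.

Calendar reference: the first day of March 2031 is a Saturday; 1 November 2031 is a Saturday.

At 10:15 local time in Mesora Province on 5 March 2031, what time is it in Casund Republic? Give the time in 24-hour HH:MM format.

03:15

5 March 2031 does not fall between 7 September 2030 and 24 February 2031, so daylight saving is not in effect and Mesora Province is at UTC−06:00.
10:15 Mesora Province + 6h = 16:15 UTC.
1 March 2031 is a Saturday, so the first Friday is March 7 and the third is March 21.
1 November 2031 is a Saturday, so the first Sunday is November 2.
At the standard offset (UTC+11:00), 16:15 UTC + 11h = 03:15 Casund Republic standard time (rolling into the next day, 6 March 2031).
Daylight saving runs 21 March – 2 November; the standard-time date in Casund Republic, 6 March 2031, is outside that window, so Casund Republic is on standard time at UTC+11:00.
16:15 UTC + 11h = 03:15 Casund Republic (rolling into the next day, 6 March 2031).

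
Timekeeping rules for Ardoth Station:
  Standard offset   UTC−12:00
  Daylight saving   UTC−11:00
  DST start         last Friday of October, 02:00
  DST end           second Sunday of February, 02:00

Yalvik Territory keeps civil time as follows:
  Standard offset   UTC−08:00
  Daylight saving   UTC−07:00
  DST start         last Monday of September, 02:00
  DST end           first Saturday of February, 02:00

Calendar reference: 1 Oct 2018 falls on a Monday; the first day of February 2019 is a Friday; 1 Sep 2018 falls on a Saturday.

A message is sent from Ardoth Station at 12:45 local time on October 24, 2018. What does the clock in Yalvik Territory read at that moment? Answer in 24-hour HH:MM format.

17:45

1 October 2018 is a Monday, so Fridays fall on 5, 12, 19, 26; the last is October 26.
1 February 2019 is a Friday, so the first Sunday is February 3 and the second is February 10.
Daylight saving runs 26 October 2018 – 10 February 2019; October 24, 2018 is outside that window, so Ardoth Station is on standard time at UTC−12:00.
12:45 Ardoth Station + 12h = 00:45 UTC (rolling into the next day, 25 October 2018).
1 September 2018 is a Saturday, so Mondays fall on 3, 10, 17, 24; the last is September 24.
1 February 2019 is a Friday, so the first Saturday is February 2.
At the standard offset (UTC−08:00), 00:45 UTC − 8h = 16:45 Yalvik Territory standard time (rolling into the previous day, 24 October 2018).
The standard-time date in Yalvik Territory, October 24, 2018, falls between 24 September 2018 and 2 February 2019, so daylight saving is in effect and Yalvik Territory is at UTC−07:00.
00:45 UTC − 7h = 17:45 Yalvik Territory (rolling into the previous day, 24 October 2018).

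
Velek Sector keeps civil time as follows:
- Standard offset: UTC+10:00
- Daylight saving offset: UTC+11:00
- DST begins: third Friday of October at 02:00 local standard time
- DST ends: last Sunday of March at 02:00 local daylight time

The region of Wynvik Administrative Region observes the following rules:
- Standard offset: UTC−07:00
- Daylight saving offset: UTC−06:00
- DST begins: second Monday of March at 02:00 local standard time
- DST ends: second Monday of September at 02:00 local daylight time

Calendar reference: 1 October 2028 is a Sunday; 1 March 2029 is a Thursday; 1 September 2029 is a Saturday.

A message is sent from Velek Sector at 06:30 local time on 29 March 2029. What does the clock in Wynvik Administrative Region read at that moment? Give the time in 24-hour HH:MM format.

1 October 2028 is a Sunday, so the first Friday is October 6 and the third is October 20.
1 March 2029 is a Thursday, so Sundays fall on 4, 11, 18, 25; the last is March 25.
29 March 2029 does not fall between 20 October 2028 and 25 March 2029, so daylight saving is not in effect and Velek Sector is at UTC+10:00.
06:30 Velek Sector − 10h = 20:30 UTC (rolling into the previous day, 28 March 2029).
1 March 2029 is a Thursday, so the first Monday is March 5 and the second is March 12.
1 September 2029 is a Saturday, so the first Monday is September 3 and the second is September 10.
At the standard offset (UTC−07:00), 20:30 UTC − 7h = 13:30 Wynvik Administrative Region standard time.
The standard-time date in Wynvik Administrative Region, 28 March 2029, lies within the daylight-saving period (12 March – 10 September), so Wynvik Administrative Region is on daylight time, UTC−06:00.
20:30 UTC − 6h = 14:30 Wynvik Administrative Region.

14:30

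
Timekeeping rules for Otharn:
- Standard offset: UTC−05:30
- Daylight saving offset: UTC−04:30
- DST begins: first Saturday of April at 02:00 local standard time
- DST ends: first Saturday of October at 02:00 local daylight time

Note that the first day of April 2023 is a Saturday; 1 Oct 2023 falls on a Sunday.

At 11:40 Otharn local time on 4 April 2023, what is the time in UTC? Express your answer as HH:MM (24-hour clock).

1 April 2023 is a Saturday, so the first Saturday is April 1.
1 October 2023 is a Sunday, so the first Saturday is October 7.
4 April 2023 lies within the daylight-saving period (1 April – 7 October), so Otharn is on daylight time, UTC−04:30.
11:40 local + 4h30m = 16:10 UTC.

16:10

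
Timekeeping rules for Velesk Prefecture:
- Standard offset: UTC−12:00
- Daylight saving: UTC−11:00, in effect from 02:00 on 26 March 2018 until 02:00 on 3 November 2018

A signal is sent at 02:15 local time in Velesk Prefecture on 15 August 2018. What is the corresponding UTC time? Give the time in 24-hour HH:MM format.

13:15

15 August 2018 falls between 26 March and 3 November, so daylight saving is in effect and Velesk Prefecture is at UTC−11:00.
02:15 local + 11h = 13:15 UTC.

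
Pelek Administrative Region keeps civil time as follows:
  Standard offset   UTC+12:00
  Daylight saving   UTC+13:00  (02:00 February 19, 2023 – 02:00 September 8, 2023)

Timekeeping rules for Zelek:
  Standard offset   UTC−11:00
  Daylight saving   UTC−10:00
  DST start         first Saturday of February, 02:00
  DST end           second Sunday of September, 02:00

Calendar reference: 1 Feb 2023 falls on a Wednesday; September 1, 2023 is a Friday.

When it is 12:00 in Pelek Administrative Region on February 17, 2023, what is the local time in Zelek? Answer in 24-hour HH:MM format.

February 17, 2023 is outside the daylight-saving period (19 February – 8 September), so Pelek Administrative Region is on standard time, UTC+12:00.
12:00 Pelek Administrative Region − 12h = 00:00 UTC.
1 February 2023 is a Wednesday, so the first Saturday is February 4.
1 September 2023 is a Friday, so the first Sunday is September 3 and the second is September 10.
At the standard offset (UTC−11:00), 00:00 UTC − 11h = 13:00 Zelek standard time (rolling into the previous day, 16 February 2023).
The standard-time date in Zelek, February 16, 2023, falls between 4 February and 10 September, so daylight saving is in effect and Zelek is at UTC−10:00.
00:00 UTC − 10h = 14:00 Zelek (rolling into the previous day, 16 February 2023).

14:00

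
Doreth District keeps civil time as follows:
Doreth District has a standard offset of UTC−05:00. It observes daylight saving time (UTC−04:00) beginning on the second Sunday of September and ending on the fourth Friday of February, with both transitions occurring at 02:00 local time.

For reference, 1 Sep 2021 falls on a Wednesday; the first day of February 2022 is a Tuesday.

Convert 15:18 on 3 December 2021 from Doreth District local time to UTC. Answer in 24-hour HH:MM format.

19:18

1 September 2021 is a Wednesday, so the first Sunday is September 5 and the second is September 12.
1 February 2022 is a Tuesday, so the first Friday is February 4 and the fourth is February 25.
3 December 2021 falls between 12 September 2021 and 25 February 2022, so daylight saving is in effect and Doreth District is at UTC−04:00.
15:18 local + 4h = 19:18 UTC.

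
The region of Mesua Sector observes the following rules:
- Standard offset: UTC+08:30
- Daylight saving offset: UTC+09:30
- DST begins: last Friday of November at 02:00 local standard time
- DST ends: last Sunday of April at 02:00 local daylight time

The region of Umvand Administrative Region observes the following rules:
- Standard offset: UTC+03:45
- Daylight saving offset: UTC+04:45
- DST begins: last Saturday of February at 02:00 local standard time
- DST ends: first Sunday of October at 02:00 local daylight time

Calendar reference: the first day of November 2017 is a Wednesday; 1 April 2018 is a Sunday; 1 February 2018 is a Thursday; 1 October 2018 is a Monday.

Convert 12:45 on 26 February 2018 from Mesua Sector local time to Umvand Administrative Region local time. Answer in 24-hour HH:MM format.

08:00

1 November 2017 is a Wednesday, so Fridays fall on 3, 10, 17, 24; the last is November 24.
1 April 2018 is a Sunday, so Sundays fall on 1, 8, 15, 22, 29; the last is April 29.
26 February 2018 falls between 24 November 2017 and 29 April 2018, so daylight saving is in effect and Mesua Sector is at UTC+09:30.
12:45 Mesua Sector − 9h30m = 03:15 UTC.
1 February 2018 is a Thursday, so Saturdays fall on 3, 10, 17, 24; the last is February 24.
1 October 2018 is a Monday, so the first Sunday is October 7.
At the standard offset (UTC+03:45), 03:15 UTC + 3h45m = 07:00 Umvand Administrative Region standard time.
Daylight saving runs 24 February – 7 October; the standard-time date in Umvand Administrative Region, 26 February 2018, is inside that window, so Umvand Administrative Region is at UTC+04:45.
03:15 UTC + 4h45m = 08:00 Umvand Administrative Region.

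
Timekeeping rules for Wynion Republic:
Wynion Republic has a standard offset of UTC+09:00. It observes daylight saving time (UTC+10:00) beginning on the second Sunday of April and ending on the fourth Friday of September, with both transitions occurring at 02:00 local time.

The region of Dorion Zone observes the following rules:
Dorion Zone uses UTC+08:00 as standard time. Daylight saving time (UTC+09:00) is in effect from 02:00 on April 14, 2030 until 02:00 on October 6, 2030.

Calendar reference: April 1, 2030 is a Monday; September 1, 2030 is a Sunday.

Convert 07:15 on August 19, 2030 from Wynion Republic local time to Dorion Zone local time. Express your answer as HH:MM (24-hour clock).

06:15

1 April 2030 is a Monday, so the first Sunday is April 7 and the second is April 14.
1 September 2030 is a Sunday, so the first Friday is September 6 and the fourth is September 27.
August 19, 2030 falls between 14 April and 27 September, so daylight saving is in effect and Wynion Republic is at UTC+10:00.
07:15 Wynion Republic − 10h = 21:15 UTC (rolling into the previous day, 18 August 2030).
At the standard offset (UTC+08:00), 21:15 UTC + 8h = 05:15 Dorion Zone standard time (rolling into the next day, 19 August 2030).
The standard-time date in Dorion Zone, August 19, 2030, lies within the daylight-saving period (14 April – 6 October), so Dorion Zone is on daylight time, UTC+09:00.
21:15 UTC + 9h = 06:15 Dorion Zone (rolling into the next day, 19 August 2030).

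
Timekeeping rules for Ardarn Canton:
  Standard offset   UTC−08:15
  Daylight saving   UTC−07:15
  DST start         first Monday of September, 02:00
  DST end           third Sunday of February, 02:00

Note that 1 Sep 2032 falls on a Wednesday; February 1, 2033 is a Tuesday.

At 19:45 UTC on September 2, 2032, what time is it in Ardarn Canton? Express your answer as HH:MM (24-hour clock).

11:30

1 September 2032 is a Wednesday, so the first Monday is September 6.
1 February 2033 is a Tuesday, so the first Sunday is February 6 and the third is February 20.
At the standard offset (UTC−08:15), 19:45 UTC − 8h15m = 11:30 Ardarn Canton standard time.
Daylight saving runs 6 September 2032 – 20 February 2033; the standard-time date in Ardarn Canton, September 2, 2032, is outside that window, so Ardarn Canton is on standard time at UTC−08:15.
19:45 UTC − 8h15m = 11:30 local.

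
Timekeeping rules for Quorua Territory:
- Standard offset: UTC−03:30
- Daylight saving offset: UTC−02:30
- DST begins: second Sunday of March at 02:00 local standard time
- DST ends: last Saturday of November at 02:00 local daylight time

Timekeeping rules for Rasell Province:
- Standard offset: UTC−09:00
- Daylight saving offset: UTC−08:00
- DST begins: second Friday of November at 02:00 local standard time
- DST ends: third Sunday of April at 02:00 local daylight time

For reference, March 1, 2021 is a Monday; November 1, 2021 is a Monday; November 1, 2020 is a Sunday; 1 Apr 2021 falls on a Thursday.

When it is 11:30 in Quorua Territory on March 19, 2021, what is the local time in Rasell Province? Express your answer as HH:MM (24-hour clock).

1 March 2021 is a Monday, so the first Sunday is March 7 and the second is March 14.
1 November 2021 is a Monday, so Saturdays fall on 6, 13, 20, 27; the last is November 27.
Daylight saving runs 14 March – 27 November; March 19, 2021 is inside that window, so Quorua Territory is at UTC−02:30.
11:30 Quorua Territory + 2h30m = 14:00 UTC.
1 November 2020 is a Sunday, so the first Friday is November 6 and the second is November 13.
1 April 2021 is a Thursday, so the first Sunday is April 4 and the third is April 18.
At the standard offset (UTC−09:00), 14:00 UTC − 9h = 05:00 Rasell Province standard time.
The standard-time date in Rasell Province, March 19, 2021, falls between 13 November 2020 and 18 April 2021, so daylight saving is in effect and Rasell Province is at UTC−08:00.
14:00 UTC − 8h = 06:00 Rasell Province.

06:00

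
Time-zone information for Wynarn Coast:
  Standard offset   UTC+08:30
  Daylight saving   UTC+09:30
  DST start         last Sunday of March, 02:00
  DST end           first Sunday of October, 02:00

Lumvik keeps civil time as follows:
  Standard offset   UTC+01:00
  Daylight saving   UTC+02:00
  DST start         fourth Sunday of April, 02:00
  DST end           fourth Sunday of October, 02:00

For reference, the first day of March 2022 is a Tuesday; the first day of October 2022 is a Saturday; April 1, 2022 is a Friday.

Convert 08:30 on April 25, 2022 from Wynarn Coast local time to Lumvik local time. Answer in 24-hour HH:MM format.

1 March 2022 is a Tuesday, so Sundays fall on 6, 13, 20, 27; the last is March 27.
1 October 2022 is a Saturday, so the first Sunday is October 2.
April 25, 2022 falls between 27 March and 2 October, so daylight saving is in effect and Wynarn Coast is at UTC+09:30.
08:30 Wynarn Coast − 9h30m = 23:00 UTC (rolling into the previous day, 24 April 2022).
1 April 2022 is a Friday, so the first Sunday is April 3 and the fourth is April 24.
1 October 2022 is a Saturday, so the first Sunday is October 2 and the fourth is October 23.
At the standard offset (UTC+01:00), 23:00 UTC + 1h = 00:00 Lumvik standard time (rolling into the next day, 25 April 2022).
Daylight saving runs 24 April – 23 October; the standard-time date in Lumvik, April 25, 2022, is inside that window, so Lumvik is at UTC+02:00.
23:00 UTC + 2h = 01:00 Lumvik (rolling into the next day, 25 April 2022).

01:00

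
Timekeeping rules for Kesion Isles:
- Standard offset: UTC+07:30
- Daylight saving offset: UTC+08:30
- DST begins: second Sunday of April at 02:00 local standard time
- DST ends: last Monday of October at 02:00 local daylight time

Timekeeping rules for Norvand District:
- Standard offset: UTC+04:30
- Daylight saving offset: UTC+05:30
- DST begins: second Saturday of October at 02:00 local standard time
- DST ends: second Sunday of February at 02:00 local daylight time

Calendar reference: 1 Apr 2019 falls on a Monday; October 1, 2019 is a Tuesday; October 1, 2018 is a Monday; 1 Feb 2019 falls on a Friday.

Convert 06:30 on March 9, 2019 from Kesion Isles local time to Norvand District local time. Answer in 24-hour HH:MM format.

03:30

1 April 2019 is a Monday, so the first Sunday is April 7 and the second is April 14.
1 October 2019 is a Tuesday, so Mondays fall on 7, 14, 21, 28; the last is October 28.
March 9, 2019 does not fall between 14 April and 28 October, so daylight saving is not in effect and Kesion Isles is at UTC+07:30.
06:30 Kesion Isles − 7h30m = 23:00 UTC (rolling into the previous day, 8 March 2019).
1 October 2018 is a Monday, so the first Saturday is October 6 and the second is October 13.
1 February 2019 is a Friday, so the first Sunday is February 3 and the second is February 10.
At the standard offset (UTC+04:30), 23:00 UTC + 4h30m = 03:30 Norvand District standard time (rolling into the next day, 9 March 2019).
The standard-time date in Norvand District, March 9, 2019, does not fall between 13 October 2018 and 10 February 2019, so daylight saving is not in effect and Norvand District is at UTC+04:30.
23:00 UTC + 4h30m = 03:30 Norvand District (rolling into the next day, 9 March 2019).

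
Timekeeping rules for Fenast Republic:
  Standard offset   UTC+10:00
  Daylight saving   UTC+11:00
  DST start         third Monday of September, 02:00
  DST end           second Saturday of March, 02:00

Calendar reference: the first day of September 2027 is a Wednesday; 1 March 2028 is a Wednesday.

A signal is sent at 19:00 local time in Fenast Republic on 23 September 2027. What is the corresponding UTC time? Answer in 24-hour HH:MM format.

1 September 2027 is a Wednesday, so the first Monday is September 6 and the third is September 20.
1 March 2028 is a Wednesday, so the first Saturday is March 4 and the second is March 11.
Daylight saving runs 20 September 2027 – 11 March 2028; 23 September 2027 is inside that window, so Fenast Republic is at UTC+11:00.
19:00 local − 11h = 08:00 UTC.

08:00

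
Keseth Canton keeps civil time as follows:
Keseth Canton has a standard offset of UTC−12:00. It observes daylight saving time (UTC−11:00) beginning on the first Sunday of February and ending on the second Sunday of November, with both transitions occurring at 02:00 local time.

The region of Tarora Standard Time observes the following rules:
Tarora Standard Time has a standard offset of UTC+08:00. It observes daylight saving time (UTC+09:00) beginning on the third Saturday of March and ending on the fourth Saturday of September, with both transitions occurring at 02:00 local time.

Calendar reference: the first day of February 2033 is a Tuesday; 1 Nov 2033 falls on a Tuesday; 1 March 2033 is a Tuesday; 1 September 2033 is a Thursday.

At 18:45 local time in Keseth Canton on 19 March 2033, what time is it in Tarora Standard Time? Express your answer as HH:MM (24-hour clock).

14:45

1 February 2033 is a Tuesday, so the first Sunday is February 6.
1 November 2033 is a Tuesday, so the first Sunday is November 6 and the second is November 13.
Daylight saving runs 6 February – 13 November; 19 March 2033 is inside that window, so Keseth Canton is at UTC−11:00.
18:45 Keseth Canton + 11h = 05:45 UTC (rolling into the next day, 20 March 2033).
1 March 2033 is a Tuesday, so the first Saturday is March 5 and the third is March 19.
1 September 2033 is a Thursday, so the first Saturday is September 3 and the fourth is September 24.
At the standard offset (UTC+08:00), 05:45 UTC + 8h = 13:45 Tarora Standard Time standard time.
The standard-time date in Tarora Standard Time, 20 March 2033, falls between 19 March and 24 September, so daylight saving is in effect and Tarora Standard Time is at UTC+09:00.
05:45 UTC + 9h = 14:45 Tarora Standard Time.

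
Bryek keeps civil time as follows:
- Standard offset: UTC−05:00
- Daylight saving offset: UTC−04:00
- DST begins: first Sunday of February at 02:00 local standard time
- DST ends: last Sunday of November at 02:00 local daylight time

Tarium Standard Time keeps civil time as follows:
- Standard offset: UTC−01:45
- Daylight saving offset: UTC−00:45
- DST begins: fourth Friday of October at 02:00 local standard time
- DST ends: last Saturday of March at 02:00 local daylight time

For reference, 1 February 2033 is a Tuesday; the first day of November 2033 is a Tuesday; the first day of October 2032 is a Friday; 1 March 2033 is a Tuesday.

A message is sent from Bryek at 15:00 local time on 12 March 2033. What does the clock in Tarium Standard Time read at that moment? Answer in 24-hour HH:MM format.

18:15

1 February 2033 is a Tuesday, so the first Sunday is February 6.
1 November 2033 is a Tuesday, so Sundays fall on 6, 13, 20, 27; the last is November 27.
12 March 2033 falls between 6 February and 27 November, so daylight saving is in effect and Bryek is at UTC−04:00.
15:00 Bryek + 4h = 19:00 UTC.
1 October 2032 is a Friday, so the first Friday is October 1 and the fourth is October 22.
1 March 2033 is a Tuesday, so Saturdays fall on 5, 12, 19, 26; the last is March 26.
At the standard offset (UTC−01:45), 19:00 UTC − 1h45m = 17:15 Tarium Standard Time standard time.
The standard-time date in Tarium Standard Time, 12 March 2033, falls between 22 October 2032 and 26 March 2033, so daylight saving is in effect and Tarium Standard Time is at UTC−00:45.
19:00 UTC − 0h45m = 18:15 Tarium Standard Time.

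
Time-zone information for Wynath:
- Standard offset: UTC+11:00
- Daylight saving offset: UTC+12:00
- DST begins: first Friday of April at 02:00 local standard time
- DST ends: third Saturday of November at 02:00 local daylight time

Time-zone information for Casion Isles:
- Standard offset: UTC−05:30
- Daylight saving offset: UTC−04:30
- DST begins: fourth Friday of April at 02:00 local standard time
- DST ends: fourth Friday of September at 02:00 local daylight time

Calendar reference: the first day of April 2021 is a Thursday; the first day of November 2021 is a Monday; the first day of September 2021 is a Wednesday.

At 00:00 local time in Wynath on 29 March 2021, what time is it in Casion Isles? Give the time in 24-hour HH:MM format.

07:30

1 April 2021 is a Thursday, so the first Friday is April 2.
1 November 2021 is a Monday, so the first Saturday is November 6 and the third is November 20.
Daylight saving runs 2 April – 20 November; 29 March 2021 is outside that window, so Wynath is on standard time at UTC+11:00.
00:00 Wynath − 11h = 13:00 UTC (rolling into the previous day, 28 March 2021).
1 April 2021 is a Thursday, so the first Friday is April 2 and the fourth is April 23.
1 September 2021 is a Wednesday, so the first Friday is September 3 and the fourth is September 24.
At the standard offset (UTC−05:30), 13:00 UTC − 5h30m = 07:30 Casion Isles standard time.
The standard-time date in Casion Isles, 28 March 2021, does not fall between 23 April and 24 September, so daylight saving is not in effect and Casion Isles is at UTC−05:30.
13:00 UTC − 5h30m = 07:30 Casion Isles.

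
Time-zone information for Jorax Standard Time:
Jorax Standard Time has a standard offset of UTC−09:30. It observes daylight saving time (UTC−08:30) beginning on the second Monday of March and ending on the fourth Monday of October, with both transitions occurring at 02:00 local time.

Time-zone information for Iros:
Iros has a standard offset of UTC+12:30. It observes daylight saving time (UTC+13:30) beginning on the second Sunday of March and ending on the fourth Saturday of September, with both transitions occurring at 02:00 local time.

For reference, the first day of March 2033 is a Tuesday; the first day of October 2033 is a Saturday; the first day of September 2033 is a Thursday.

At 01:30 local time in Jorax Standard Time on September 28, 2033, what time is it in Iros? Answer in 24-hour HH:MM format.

22:30

1 March 2033 is a Tuesday, so the first Monday is March 7 and the second is March 14.
1 October 2033 is a Saturday, so the first Monday is October 3 and the fourth is October 24.
Daylight saving runs 14 March – 24 October; September 28, 2033 is inside that window, so Jorax Standard Time is at UTC−08:30.
01:30 Jorax Standard Time + 8h30m = 10:00 UTC.
1 March 2033 is a Tuesday, so the first Sunday is March 6 and the second is March 13.
1 September 2033 is a Thursday, so the first Saturday is September 3 and the fourth is September 24.
At the standard offset (UTC+12:30), 10:00 UTC + 12h30m = 22:30 Iros standard time.
The standard-time date in Iros, September 28, 2033, is outside the daylight-saving period (13 March – 24 September), so Iros is on standard time, UTC+12:30.
10:00 UTC + 12h30m = 22:30 Iros.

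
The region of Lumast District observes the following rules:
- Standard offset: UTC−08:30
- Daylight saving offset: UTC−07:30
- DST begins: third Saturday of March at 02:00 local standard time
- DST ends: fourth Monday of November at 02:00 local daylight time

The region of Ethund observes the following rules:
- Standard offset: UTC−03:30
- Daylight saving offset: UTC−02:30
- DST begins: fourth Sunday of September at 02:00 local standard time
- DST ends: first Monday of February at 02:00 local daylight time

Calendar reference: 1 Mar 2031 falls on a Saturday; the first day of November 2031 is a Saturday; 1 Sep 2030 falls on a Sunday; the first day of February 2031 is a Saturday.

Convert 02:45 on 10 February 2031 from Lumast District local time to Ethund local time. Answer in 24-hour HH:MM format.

1 March 2031 is a Saturday, so the first Saturday is March 1 and the third is March 15.
1 November 2031 is a Saturday, so the first Monday is November 3 and the fourth is November 24.
10 February 2031 does not fall between 15 March and 24 November, so daylight saving is not in effect and Lumast District is at UTC−08:30.
02:45 Lumast District + 8h30m = 11:15 UTC.
1 September 2030 is a Sunday, so the first Sunday is September 1 and the fourth is September 22.
1 February 2031 is a Saturday, so the first Monday is February 3.
At the standard offset (UTC−03:30), 11:15 UTC − 3h30m = 07:45 Ethund standard time.
Daylight saving runs 22 September 2030 – 3 February 2031; the standard-time date in Ethund, 10 February 2031, is outside that window, so Ethund is on standard time at UTC−03:30.
11:15 UTC − 3h30m = 07:45 Ethund.

07:45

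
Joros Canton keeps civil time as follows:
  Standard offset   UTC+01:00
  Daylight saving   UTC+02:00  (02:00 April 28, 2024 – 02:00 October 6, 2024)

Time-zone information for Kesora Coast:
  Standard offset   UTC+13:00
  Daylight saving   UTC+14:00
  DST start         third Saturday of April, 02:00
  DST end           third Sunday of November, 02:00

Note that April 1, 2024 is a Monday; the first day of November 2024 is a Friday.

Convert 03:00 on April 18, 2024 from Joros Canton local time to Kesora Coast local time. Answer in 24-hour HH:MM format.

Daylight saving runs 28 April – 6 October; April 18, 2024 is outside that window, so Joros Canton is on standard time at UTC+01:00.
03:00 Joros Canton − 1h = 02:00 UTC.
1 April 2024 is a Monday, so the first Saturday is April 6 and the third is April 20.
1 November 2024 is a Friday, so the first Sunday is November 3 and the third is November 17.
At the standard offset (UTC+13:00), 02:00 UTC + 13h = 15:00 Kesora Coast standard time.
The standard-time date in Kesora Coast, April 18, 2024, is outside the daylight-saving period (20 April – 17 November), so Kesora Coast is on standard time, UTC+13:00.
02:00 UTC + 13h = 15:00 Kesora Coast.

15:00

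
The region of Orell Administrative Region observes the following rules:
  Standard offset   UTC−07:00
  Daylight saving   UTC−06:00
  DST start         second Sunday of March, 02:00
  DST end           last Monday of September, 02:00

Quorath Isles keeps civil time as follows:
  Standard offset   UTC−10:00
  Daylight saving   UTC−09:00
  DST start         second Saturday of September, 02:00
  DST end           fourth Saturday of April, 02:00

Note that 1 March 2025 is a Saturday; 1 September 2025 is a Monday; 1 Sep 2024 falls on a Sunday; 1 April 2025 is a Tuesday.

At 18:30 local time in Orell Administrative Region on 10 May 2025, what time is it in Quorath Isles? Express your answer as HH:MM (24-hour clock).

14:30

1 March 2025 is a Saturday, so the first Sunday is March 2 and the second is March 9.
1 September 2025 is a Monday, so Mondays fall on 1, 8, 15, 22, 29; the last is September 29.
Daylight saving runs 9 March – 29 September; 10 May 2025 is inside that window, so Orell Administrative Region is at UTC−06:00.
18:30 Orell Administrative Region + 6h = 00:30 UTC (rolling into the next day, 11 May 2025).
1 September 2024 is a Sunday, so the first Saturday is September 7 and the second is September 14.
1 April 2025 is a Tuesday, so the first Saturday is April 5 and the fourth is April 26.
At the standard offset (UTC−10:00), 00:30 UTC − 10h = 14:30 Quorath Isles standard time (rolling into the previous day, 10 May 2025).
Daylight saving runs 14 September 2024 – 26 April 2025; the standard-time date in Quorath Isles, 10 May 2025, is outside that window, so Quorath Isles is on standard time at UTC−10:00.
00:30 UTC − 10h = 14:30 Quorath Isles (rolling into the previous day, 10 May 2025).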